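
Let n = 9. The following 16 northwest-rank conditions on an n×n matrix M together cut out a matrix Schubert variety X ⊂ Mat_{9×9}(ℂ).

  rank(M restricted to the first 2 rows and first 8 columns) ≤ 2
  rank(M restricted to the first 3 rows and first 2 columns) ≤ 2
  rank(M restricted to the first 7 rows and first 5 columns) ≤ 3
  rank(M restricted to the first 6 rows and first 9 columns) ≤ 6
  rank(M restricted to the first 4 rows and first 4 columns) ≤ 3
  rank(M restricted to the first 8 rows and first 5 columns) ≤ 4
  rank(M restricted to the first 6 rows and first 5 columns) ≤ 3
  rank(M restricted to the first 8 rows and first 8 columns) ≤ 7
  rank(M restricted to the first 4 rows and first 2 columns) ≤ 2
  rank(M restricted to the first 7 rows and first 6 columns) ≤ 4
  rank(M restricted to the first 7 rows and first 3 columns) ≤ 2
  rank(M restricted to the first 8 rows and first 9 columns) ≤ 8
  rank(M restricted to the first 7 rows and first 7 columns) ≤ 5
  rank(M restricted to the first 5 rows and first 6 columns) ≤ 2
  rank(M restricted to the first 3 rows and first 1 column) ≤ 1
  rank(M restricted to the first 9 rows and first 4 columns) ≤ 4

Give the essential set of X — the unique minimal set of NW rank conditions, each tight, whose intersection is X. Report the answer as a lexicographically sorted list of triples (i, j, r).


Recovering R(i,j) via the rank-extension bound from the 16 conditions:

  R[1]: 1 1 1 1 1 1 1 1 1
  R[2]: 1 2 2 2 2 2 2 2 2
  R[3]: 1 2 2 2 2 2 3 3 3
  R[4]: 1 2 2 2 2 2 3 4 4
  R[5]: 1 2 2 2 2 2 3 4 5
  R[6]: 1 2 2 3 3 3 4 5 6
  R[7]: 1 2 2 3 3 4 5 6 7
  R[8]: 1 2 3 4 4 5 6 7 8
  R[9]: 1 2 3 4 5 6 7 8 9

hence w(1..9) = (1, 2, 7, 8, 9, 4, 6, 3, 5).

Fulton essential set (3 of the 15 Rothe cells):

[(5, 6, 2), (7, 3, 2), (7, 5, 3)]


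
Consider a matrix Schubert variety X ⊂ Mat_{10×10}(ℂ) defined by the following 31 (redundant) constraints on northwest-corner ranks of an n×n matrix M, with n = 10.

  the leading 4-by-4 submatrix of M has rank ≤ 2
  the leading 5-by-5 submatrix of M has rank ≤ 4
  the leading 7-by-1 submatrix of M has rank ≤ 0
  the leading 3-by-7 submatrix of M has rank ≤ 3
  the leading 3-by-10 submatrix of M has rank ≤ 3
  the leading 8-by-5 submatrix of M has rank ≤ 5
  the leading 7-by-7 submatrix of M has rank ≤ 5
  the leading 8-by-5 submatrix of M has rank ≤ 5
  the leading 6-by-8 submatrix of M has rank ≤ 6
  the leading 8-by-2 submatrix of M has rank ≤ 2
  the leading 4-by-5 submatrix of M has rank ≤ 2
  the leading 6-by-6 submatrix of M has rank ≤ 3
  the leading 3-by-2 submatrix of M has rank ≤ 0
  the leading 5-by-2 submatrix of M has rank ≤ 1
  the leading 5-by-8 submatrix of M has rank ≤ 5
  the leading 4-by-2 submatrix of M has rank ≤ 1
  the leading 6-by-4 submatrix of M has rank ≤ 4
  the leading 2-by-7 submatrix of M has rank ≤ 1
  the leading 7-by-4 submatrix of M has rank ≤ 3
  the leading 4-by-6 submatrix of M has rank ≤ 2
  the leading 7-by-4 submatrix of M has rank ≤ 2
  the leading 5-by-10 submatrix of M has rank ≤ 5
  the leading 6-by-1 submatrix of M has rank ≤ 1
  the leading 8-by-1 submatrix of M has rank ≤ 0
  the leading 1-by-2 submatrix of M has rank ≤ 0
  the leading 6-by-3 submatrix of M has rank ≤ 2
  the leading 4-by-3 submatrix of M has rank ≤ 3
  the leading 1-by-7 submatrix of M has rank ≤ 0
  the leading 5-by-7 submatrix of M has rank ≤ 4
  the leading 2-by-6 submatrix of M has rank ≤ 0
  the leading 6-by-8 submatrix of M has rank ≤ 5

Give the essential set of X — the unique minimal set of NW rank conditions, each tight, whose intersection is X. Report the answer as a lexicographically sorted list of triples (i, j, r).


The tightest implied rank at each (i,j), from the 31 conditions:

  R[1]: 0  0  0  0  0  0  0  1  1  1
  R[2]: 0  0  0  0  0  0  1  2  2  2
  R[3]: 0  0  1  1  1  1  2  3  3  3
  R[4]: 0  1  2  2  2  2  3  4  4  4
  R[5]: 0  1  2  2  3  3  4  5  5  5
  R[6]: 0  1  2  2  3  3  4  5  6  6
  R[7]: 0  1  2  2  3  4  5  6  7  7
  R[8]: 0  1  2  3  4  5  6  7  8  8
  R[9]: 1  2  3  4  5  6  7  8  9  9
  R[10]: 1  2  3  4  5  6  7  8  9  10

giving w = (8, 7, 3, 2, 5, 9, 6, 4, 1, 10) via Δ²R.

Fulton essential set (6 of the 24 Rothe cells):

[(1, 7, 0), (2, 6, 0), (3, 2, 0), (6, 6, 3), (7, 4, 2), (8, 1, 0)]


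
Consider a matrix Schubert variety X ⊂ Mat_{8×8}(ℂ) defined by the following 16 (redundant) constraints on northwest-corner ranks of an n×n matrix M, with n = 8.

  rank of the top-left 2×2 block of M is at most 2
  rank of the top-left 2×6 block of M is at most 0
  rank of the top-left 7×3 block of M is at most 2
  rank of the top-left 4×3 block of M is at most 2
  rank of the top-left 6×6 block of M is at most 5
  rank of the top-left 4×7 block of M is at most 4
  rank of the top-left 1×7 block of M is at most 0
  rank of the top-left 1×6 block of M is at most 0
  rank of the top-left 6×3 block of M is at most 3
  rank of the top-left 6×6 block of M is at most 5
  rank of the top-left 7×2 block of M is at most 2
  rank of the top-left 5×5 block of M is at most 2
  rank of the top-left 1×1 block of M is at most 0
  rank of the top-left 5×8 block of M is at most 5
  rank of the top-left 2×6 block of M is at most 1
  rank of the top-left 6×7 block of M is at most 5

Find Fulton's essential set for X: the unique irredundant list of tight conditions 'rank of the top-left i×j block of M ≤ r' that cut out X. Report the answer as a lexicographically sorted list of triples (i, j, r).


Computing R[i][j] = min implied NW-rank bound (n=8, 16 conditions):

  row 1: 0  0  0  0  0  0  0  1
  row 2: 0  0  0  0  0  0  1  2
  row 3: 1  1  1  1  1  1  2  3
  row 4: 1  2  2  2  2  2  3  4
  row 5: 1  2  2  2  2  3  4  5
  row 6: 1  2  2  3  3  4  5  6
  row 7: 1  2  2  3  4  5  6  7
  row 8: 1  2  3  4  5  6  7  8

reading off 1-entries of Δ²R: w = (8, 7, 1, 2, 6, 4, 5, 3).

Fulton essential set (4 of the 18 Rothe cells):

[(1, 7, 0), (2, 6, 0), (5, 5, 2), (7, 3, 2)]


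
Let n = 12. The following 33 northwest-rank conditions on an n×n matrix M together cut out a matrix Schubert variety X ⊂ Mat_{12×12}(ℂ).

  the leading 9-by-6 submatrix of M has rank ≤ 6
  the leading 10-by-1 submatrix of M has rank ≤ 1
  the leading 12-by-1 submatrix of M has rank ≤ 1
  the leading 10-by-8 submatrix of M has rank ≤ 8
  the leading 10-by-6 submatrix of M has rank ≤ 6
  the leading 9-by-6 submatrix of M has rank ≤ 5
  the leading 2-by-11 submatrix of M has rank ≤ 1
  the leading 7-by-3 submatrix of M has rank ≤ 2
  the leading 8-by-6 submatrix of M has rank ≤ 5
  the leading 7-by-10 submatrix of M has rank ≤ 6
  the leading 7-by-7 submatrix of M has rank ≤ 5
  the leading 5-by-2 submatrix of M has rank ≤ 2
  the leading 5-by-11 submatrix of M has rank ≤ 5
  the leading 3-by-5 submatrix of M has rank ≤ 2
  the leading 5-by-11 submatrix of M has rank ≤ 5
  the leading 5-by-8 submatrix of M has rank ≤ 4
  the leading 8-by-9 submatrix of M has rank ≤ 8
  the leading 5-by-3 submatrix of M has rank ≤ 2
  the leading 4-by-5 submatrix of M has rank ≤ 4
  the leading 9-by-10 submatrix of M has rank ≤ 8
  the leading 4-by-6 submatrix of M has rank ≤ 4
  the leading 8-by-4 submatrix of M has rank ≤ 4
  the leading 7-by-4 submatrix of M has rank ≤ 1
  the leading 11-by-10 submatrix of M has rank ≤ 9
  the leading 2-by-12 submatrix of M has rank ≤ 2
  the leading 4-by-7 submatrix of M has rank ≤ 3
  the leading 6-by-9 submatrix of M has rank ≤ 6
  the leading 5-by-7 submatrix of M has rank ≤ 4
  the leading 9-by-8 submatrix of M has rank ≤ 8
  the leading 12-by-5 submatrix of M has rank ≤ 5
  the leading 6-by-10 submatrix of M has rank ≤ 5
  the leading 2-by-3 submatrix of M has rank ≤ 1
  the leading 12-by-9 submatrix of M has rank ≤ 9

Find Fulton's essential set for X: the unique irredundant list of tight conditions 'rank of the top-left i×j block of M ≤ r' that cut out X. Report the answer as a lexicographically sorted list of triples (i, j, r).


The tightest implied rank at each (i,j), from the 33 conditions:

  R[1]: 1 | 1 | 1 | 1 | 1 | 1 | 1 | 1 | 1 | 1 | 1 | 1
  R[2]: 1 | 1 | 1 | 1 | 1 | 1 | 1 | 1 | 1 | 1 | 1 | 2
  R[3]: 1 | 1 | 1 | 1 | 2 | 2 | 2 | 2 | 2 | 2 | 2 | 3
  R[4]: 1 | 1 | 1 | 1 | 2 | 3 | 3 | 3 | 3 | 3 | 3 | 4
  R[5]: 1 | 1 | 1 | 1 | 2 | 3 | 4 | 4 | 4 | 4 | 4 | 5
  R[6]: 1 | 1 | 1 | 1 | 2 | 3 | 4 | 5 | 5 | 5 | 5 | 6
  R[7]: 1 | 1 | 1 | 1 | 2 | 3 | 4 | 5 | 6 | 6 | 6 | 7
  R[8]: 1 | 2 | 2 | 2 | 3 | 4 | 5 | 6 | 7 | 7 | 7 | 8
  R[9]: 1 | 2 | 3 | 3 | 4 | 5 | 6 | 7 | 8 | 8 | 8 | 9
  R[10]: 1 | 2 | 3 | 4 | 5 | 6 | 7 | 8 | 9 | 9 | 9 | 10
  R[11]: 1 | 2 | 3 | 4 | 5 | 6 | 7 | 8 | 9 | 9 | 10 | 11
  R[12]: 1 | 2 | 3 | 4 | 5 | 6 | 7 | 8 | 9 | 10 | 11 | 12

second differences of R give the permutation w = (1, 12, 5, 6, 7, 8, 9, 2, 3, 4, 11, 10).

|D(w)|=26, |Ess(w)|=3:

[(2, 11, 1), (7, 4, 1), (11, 10, 9)]


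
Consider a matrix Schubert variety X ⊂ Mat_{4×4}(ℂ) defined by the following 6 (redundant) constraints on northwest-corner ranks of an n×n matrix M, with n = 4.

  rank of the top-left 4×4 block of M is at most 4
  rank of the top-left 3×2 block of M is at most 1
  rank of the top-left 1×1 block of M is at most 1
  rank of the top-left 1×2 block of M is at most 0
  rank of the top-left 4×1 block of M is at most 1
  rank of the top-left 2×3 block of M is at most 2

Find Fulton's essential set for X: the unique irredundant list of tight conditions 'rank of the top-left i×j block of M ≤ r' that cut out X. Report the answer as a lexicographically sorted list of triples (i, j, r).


Computing R[i][j] = min implied NW-rank bound (n=4, 6 conditions):

  row 1: 0 | 0 | 1 | 1
  row 2: 1 | 1 | 2 | 2
  row 3: 1 | 1 | 2 | 3
  row 4: 1 | 2 | 3 | 4

the unique w with this rank table is (3, 1, 4, 2).

D(w) has 3 cells with 2 SE-corners; essential set:

[(1, 2, 0), (3, 2, 1)]


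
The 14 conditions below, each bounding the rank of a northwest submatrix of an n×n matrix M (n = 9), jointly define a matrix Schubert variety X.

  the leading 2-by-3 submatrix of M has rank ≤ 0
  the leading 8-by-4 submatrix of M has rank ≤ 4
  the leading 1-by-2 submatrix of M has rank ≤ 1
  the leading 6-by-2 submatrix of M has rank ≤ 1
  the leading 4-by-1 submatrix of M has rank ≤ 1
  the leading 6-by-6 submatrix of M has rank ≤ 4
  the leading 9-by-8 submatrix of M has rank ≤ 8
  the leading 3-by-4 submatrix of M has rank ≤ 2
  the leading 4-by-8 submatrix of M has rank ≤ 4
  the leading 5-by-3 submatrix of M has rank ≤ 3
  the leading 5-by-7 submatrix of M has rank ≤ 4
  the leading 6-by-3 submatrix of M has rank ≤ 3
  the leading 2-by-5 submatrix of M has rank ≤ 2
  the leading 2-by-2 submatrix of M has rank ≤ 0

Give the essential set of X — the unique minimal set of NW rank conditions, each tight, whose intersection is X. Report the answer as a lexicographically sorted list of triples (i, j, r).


Computing R[i][j] = min implied NW-rank bound (n=9, 14 conditions):

  row 1: 0 | 0 | 0 | 1 | 1 | 1 | 1 | 1 | 1
  row 2: 0 | 0 | 0 | 1 | 2 | 2 | 2 | 2 | 2
  row 3: 1 | 1 | 1 | 2 | 3 | 3 | 3 | 3 | 3
  row 4: 1 | 1 | 2 | 3 | 4 | 4 | 4 | 4 | 4
  row 5: 1 | 1 | 2 | 3 | 4 | 4 | 4 | 5 | 5
  row 6: 1 | 1 | 2 | 3 | 4 | 4 | 5 | 6 | 6
  row 7: 1 | 2 | 3 | 4 | 5 | 5 | 6 | 7 | 7
  row 8: 1 | 2 | 3 | 4 | 5 | 6 | 7 | 8 | 8
  row 9: 1 | 2 | 3 | 4 | 5 | 6 | 7 | 8 | 9

hence w(1..9) = (4, 5, 1, 3, 8, 7, 2, 6, 9).

D(w) has 12 cells with 4 SE-corners; essential set:

[(2, 3, 0), (5, 7, 4), (6, 2, 1), (6, 6, 4)]


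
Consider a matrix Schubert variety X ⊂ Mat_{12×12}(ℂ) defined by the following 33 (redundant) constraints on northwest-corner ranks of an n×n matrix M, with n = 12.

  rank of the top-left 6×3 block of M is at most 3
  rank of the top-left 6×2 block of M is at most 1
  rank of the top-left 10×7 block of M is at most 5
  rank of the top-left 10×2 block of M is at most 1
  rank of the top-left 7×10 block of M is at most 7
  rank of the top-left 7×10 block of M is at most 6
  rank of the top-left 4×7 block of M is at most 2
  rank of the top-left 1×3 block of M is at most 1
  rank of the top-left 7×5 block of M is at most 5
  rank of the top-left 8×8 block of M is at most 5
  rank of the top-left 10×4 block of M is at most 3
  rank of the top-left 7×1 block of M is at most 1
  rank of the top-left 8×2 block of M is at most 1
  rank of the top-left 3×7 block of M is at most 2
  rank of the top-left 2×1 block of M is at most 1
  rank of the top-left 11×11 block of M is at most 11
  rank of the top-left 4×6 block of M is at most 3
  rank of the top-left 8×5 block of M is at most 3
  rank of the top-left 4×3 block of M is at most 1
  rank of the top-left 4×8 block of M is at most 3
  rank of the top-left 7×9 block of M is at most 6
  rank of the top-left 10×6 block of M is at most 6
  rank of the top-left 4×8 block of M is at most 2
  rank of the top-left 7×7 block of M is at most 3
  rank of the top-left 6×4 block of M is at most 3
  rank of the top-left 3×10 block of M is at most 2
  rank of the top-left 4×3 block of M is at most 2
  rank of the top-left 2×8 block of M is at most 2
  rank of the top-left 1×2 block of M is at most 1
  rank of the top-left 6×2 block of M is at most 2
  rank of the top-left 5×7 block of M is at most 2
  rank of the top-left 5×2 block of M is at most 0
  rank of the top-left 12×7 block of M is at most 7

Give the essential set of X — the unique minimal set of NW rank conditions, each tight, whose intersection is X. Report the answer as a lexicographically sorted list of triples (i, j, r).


Rank table r_w(12×12) implied by the 33 constraints:

  R[1]: 0  0  1  1  1  1  1  1  1  1  1  1
  R[2]: 0  0  1  2  2  2  2  2  2  2  2  2
  R[3]: 0  0  1  2  2  2  2  2  2  2  3  3
  R[4]: 0  0  1  2  2  2  2  2  3  3  4  4
  R[5]: 0  0  1  2  2  2  2  3  4  4  5  5
  R[6]: 1  1  2  3  3  3  3  4  5  5  6  6
  R[7]: 1  1  2  3  3  3  3  4  5  6  7  7
  R[8]: 1  1  2  3  3  4  4  5  6  7  8  8
  R[9]: 1  1  2  3  4  5  5  6  7  8  9  9
  R[10]: 1  1  2  3  4  5  5  6  7  8  9  10
  R[11]: 1  2  3  4  5  6  6  7  8  9  10  11
  R[12]: 1  2  3  4  5  6  7  8  9  10  11  12

reading off 1-entries of Δ²R: w = (3, 4, 11, 9, 8, 1, 10, 6, 5, 12, 2, 7).

Fulton essential set (8 of the 32 Rothe cells):

[(3, 10, 2), (4, 8, 2), (5, 2, 0), (5, 7, 2), (7, 7, 3), (8, 5, 3), (10, 2, 1), (10, 7, 5)]


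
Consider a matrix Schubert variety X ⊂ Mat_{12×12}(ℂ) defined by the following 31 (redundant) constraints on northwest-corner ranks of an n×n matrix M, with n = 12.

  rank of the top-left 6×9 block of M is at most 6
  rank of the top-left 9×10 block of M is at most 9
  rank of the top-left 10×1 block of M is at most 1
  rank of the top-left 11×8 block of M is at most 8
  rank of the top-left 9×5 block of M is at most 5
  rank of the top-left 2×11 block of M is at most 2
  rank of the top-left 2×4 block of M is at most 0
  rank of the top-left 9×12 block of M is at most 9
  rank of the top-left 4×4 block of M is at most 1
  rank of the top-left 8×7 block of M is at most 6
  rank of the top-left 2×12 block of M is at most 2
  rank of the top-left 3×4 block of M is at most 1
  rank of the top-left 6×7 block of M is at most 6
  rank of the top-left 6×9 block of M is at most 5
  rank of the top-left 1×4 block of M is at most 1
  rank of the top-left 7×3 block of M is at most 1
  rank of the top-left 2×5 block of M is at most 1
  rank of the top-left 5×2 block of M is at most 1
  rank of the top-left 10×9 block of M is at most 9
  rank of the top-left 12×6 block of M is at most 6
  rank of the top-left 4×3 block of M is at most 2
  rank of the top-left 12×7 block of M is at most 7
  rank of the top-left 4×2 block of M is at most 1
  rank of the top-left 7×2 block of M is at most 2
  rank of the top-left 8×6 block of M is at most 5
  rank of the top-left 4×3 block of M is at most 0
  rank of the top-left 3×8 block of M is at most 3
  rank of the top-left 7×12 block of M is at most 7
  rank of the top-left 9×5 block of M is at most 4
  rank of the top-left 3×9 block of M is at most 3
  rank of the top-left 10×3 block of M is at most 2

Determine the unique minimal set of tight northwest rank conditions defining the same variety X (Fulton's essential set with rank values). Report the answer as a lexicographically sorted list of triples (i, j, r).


Recovering R(i,j) via the rank-extension bound from the 31 conditions:

  0 | 0 | 0 | 0 | 1 | 1 | 1 | 1 | 1 | 1 | 1 | 1
  0 | 0 | 0 | 0 | 1 | 2 | 2 | 2 | 2 | 2 | 2 | 2
  0 | 0 | 0 | 1 | 2 | 3 | 3 | 3 | 3 | 3 | 3 | 3
  0 | 0 | 0 | 1 | 2 | 3 | 4 | 4 | 4 | 4 | 4 | 4
  1 | 1 | 1 | 2 | 3 | 4 | 5 | 5 | 5 | 5 | 5 | 5
  1 | 1 | 1 | 2 | 3 | 4 | 5 | 5 | 5 | 6 | 6 | 6
  1 | 1 | 1 | 2 | 3 | 4 | 5 | 6 | 6 | 7 | 7 | 7
  1 | 2 | 2 | 3 | 4 | 5 | 6 | 7 | 7 | 8 | 8 | 8
  1 | 2 | 2 | 3 | 4 | 5 | 6 | 7 | 8 | 9 | 9 | 9
  1 | 2 | 2 | 3 | 4 | 5 | 6 | 7 | 8 | 9 | 10 | 10
  1 | 2 | 3 | 4 | 5 | 6 | 7 | 8 | 9 | 10 | 11 | 11
  1 | 2 | 3 | 4 | 5 | 6 | 7 | 8 | 9 | 10 | 11 | 12

so w = (5, 6, 4, 7, 1, 10, 8, 2, 9, 11, 3, 12).

Fulton essential set (5 of the 22 Rothe cells):

[(2, 4, 0), (4, 3, 0), (6, 9, 5), (7, 3, 1), (10, 3, 2)]


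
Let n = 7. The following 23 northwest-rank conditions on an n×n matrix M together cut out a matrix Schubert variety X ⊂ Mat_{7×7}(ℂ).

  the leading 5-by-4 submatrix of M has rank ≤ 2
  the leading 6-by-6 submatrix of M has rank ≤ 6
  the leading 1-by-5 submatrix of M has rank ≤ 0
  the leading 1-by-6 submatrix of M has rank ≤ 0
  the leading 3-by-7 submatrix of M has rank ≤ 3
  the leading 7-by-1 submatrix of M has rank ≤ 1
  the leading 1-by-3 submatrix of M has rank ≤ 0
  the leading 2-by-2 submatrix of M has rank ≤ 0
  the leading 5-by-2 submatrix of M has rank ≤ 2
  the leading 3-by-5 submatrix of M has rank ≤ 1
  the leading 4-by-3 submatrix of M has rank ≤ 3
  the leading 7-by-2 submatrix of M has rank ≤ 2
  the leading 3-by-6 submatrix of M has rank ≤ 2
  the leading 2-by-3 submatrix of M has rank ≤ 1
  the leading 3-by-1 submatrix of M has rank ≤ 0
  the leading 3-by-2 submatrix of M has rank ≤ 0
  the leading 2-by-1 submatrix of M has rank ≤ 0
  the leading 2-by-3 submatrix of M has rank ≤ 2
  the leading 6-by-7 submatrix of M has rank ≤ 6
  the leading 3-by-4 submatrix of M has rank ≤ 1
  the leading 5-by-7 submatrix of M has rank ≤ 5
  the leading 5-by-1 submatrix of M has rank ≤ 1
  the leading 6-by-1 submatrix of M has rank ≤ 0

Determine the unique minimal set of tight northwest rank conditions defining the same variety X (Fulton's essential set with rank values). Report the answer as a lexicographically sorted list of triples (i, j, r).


Reconstructing r_w from the 23 given conditions:

  row 1: 0 | 0 | 0 | 0 | 0 | 0 | 1
  row 2: 0 | 0 | 1 | 1 | 1 | 1 | 2
  row 3: 0 | 0 | 1 | 1 | 1 | 2 | 3
  row 4: 0 | 1 | 2 | 2 | 2 | 3 | 4
  row 5: 0 | 1 | 2 | 2 | 3 | 4 | 5
  row 6: 0 | 1 | 2 | 3 | 4 | 5 | 6
  row 7: 1 | 2 | 3 | 4 | 5 | 6 | 7

hence w(1..7) = (7, 3, 6, 2, 5, 4, 1).

ℓ(w)=16; the 5 essential cells (i,j,r):

[(1, 6, 0), (3, 2, 0), (3, 5, 1), (5, 4, 2), (6, 1, 0)]


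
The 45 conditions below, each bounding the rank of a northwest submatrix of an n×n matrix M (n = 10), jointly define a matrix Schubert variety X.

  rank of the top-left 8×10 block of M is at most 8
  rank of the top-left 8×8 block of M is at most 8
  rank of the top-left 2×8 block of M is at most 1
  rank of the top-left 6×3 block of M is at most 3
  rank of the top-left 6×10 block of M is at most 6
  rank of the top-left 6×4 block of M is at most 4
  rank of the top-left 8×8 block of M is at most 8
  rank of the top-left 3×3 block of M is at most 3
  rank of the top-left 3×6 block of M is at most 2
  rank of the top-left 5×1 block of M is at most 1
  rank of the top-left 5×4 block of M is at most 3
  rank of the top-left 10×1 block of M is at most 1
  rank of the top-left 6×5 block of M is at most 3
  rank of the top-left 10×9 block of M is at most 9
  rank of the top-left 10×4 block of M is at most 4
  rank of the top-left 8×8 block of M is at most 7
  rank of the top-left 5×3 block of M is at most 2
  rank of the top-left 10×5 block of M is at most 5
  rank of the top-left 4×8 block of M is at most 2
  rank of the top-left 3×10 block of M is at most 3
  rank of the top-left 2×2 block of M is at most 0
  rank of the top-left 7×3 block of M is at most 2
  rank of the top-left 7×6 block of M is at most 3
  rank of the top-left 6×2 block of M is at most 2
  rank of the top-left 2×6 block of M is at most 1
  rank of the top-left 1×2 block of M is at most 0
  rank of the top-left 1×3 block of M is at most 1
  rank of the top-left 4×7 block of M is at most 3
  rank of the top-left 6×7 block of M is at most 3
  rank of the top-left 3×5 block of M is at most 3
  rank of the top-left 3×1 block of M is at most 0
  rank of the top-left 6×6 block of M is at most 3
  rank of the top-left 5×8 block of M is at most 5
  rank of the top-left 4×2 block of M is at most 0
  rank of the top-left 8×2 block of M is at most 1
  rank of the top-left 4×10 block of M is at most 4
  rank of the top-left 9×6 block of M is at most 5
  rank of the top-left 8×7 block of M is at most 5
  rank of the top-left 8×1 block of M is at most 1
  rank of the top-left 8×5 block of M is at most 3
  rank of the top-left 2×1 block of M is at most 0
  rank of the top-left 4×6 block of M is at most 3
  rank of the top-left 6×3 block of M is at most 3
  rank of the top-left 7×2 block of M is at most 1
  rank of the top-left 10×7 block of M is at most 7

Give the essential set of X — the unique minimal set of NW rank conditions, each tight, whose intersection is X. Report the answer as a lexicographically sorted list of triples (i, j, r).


Reconstructing r_w from the 45 given conditions:

  row 1: 0 | 0 | 1 | 1 | 1 | 1 | 1 | 1 | 1 | 1
  row 2: 0 | 0 | 1 | 1 | 1 | 1 | 1 | 1 | 2 | 2
  row 3: 0 | 0 | 1 | 2 | 2 | 2 | 2 | 2 | 3 | 3
  row 4: 0 | 0 | 1 | 2 | 2 | 2 | 2 | 2 | 3 | 4
  row 5: 1 | 1 | 2 | 3 | 3 | 3 | 3 | 3 | 4 | 5
  row 6: 1 | 1 | 2 | 3 | 3 | 3 | 3 | 4 | 5 | 6
  row 7: 1 | 1 | 2 | 3 | 3 | 3 | 4 | 5 | 6 | 7
  row 8: 1 | 1 | 2 | 3 | 3 | 4 | 5 | 6 | 7 | 8
  row 9: 1 | 2 | 3 | 4 | 4 | 5 | 6 | 7 | 8 | 9
  row 10: 1 | 2 | 3 | 4 | 5 | 6 | 7 | 8 | 9 | 10

the unique w with this rank table is (3, 9, 4, 10, 1, 8, 7, 6, 2, 5).

Rothe diagram D(w) (26 cells), 7 SE-corners (essential conditions):

[(2, 8, 1), (4, 2, 0), (4, 8, 2), (6, 7, 3), (7, 6, 3), (8, 2, 1), (8, 5, 3)]


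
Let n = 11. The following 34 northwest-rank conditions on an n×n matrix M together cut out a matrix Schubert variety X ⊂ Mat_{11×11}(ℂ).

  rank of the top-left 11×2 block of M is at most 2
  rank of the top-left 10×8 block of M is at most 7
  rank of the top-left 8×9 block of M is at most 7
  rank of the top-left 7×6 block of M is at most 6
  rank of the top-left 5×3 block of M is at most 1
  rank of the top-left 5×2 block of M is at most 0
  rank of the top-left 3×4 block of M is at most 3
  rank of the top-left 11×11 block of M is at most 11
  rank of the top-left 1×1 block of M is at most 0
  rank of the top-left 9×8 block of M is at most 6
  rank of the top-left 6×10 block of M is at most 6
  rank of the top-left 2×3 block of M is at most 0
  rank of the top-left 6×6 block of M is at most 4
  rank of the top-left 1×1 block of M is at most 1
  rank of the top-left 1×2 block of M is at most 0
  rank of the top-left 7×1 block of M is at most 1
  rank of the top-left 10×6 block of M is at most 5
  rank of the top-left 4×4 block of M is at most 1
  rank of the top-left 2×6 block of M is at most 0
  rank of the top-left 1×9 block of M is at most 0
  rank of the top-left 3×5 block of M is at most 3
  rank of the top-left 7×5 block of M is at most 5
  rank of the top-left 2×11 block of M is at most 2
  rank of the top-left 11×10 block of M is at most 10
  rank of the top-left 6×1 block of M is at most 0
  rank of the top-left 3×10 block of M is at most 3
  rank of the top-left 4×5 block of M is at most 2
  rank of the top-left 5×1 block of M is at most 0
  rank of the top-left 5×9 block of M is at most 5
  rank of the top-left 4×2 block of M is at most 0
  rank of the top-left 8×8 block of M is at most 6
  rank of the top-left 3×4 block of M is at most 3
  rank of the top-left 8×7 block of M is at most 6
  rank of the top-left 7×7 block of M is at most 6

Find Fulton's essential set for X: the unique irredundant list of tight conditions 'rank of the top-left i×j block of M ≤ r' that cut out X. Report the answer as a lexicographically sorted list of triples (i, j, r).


The tightest implied rank at each (i,j), from the 34 conditions:

  row 1: 0 | 0 | 0 | 0 | 0 | 0 | 0 | 0 | 0 | 1 | 1
  row 2: 0 | 0 | 0 | 0 | 0 | 0 | 1 | 1 | 1 | 2 | 2
  row 3: 0 | 0 | 1 | 1 | 1 | 1 | 2 | 2 | 2 | 3 | 3
  row 4: 0 | 0 | 1 | 1 | 2 | 2 | 3 | 3 | 3 | 4 | 4
  row 5: 0 | 0 | 1 | 2 | 3 | 3 | 4 | 4 | 4 | 5 | 5
  row 6: 0 | 1 | 2 | 3 | 4 | 4 | 5 | 5 | 5 | 6 | 6
  row 7: 1 | 2 | 3 | 4 | 5 | 5 | 6 | 6 | 6 | 7 | 7
  row 8: 1 | 2 | 3 | 4 | 5 | 5 | 6 | 6 | 7 | 8 | 8
  row 9: 1 | 2 | 3 | 4 | 5 | 5 | 6 | 6 | 7 | 8 | 9
  row 10: 1 | 2 | 3 | 4 | 5 | 5 | 6 | 7 | 8 | 9 | 10
  row 11: 1 | 2 | 3 | 4 | 5 | 6 | 7 | 8 | 9 | 10 | 11

reading off 1-entries of Δ²R: w = (10, 7, 3, 5, 4, 2, 1, 9, 11, 8, 6).

ℓ(w)=28; the 7 essential cells (i,j,r):

[(1, 9, 0), (2, 6, 0), (4, 4, 1), (5, 2, 0), (6, 1, 0), (9, 8, 6), (10, 6, 5)]


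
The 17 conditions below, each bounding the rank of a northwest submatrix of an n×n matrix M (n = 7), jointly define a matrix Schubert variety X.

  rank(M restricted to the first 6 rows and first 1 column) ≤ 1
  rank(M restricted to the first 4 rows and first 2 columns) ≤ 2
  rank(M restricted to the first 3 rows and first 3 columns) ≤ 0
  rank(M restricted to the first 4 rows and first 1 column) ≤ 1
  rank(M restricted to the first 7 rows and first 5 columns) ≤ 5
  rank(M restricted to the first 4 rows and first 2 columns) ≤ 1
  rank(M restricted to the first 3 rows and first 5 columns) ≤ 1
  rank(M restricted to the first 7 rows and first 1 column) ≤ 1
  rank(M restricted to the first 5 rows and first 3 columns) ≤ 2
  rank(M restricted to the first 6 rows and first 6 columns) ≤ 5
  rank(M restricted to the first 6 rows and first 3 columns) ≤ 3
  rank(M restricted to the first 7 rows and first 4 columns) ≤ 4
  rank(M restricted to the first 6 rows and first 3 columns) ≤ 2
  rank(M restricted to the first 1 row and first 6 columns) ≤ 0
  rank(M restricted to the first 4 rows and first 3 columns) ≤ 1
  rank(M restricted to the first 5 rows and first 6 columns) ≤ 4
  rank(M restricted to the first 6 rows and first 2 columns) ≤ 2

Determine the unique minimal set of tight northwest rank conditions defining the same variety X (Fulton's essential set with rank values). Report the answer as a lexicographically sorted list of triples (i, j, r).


Reconstructing r_w from the 17 given conditions:

  R[1]: 0 | 0 | 0 | 0 | 0 | 0 | 1
  R[2]: 0 | 0 | 0 | 1 | 1 | 1 | 2
  R[3]: 0 | 0 | 0 | 1 | 1 | 2 | 3
  R[4]: 1 | 1 | 1 | 2 | 2 | 3 | 4
  R[5]: 1 | 2 | 2 | 3 | 3 | 4 | 5
  R[6]: 1 | 2 | 2 | 3 | 4 | 5 | 6
  R[7]: 1 | 2 | 3 | 4 | 5 | 6 | 7

the unique w with this rank table is (7, 4, 6, 1, 2, 5, 3).

4 SE-corners of the 14-cell Rothe diagram give Ess(w):

[(1, 6, 0), (3, 3, 0), (3, 5, 1), (6, 3, 2)]


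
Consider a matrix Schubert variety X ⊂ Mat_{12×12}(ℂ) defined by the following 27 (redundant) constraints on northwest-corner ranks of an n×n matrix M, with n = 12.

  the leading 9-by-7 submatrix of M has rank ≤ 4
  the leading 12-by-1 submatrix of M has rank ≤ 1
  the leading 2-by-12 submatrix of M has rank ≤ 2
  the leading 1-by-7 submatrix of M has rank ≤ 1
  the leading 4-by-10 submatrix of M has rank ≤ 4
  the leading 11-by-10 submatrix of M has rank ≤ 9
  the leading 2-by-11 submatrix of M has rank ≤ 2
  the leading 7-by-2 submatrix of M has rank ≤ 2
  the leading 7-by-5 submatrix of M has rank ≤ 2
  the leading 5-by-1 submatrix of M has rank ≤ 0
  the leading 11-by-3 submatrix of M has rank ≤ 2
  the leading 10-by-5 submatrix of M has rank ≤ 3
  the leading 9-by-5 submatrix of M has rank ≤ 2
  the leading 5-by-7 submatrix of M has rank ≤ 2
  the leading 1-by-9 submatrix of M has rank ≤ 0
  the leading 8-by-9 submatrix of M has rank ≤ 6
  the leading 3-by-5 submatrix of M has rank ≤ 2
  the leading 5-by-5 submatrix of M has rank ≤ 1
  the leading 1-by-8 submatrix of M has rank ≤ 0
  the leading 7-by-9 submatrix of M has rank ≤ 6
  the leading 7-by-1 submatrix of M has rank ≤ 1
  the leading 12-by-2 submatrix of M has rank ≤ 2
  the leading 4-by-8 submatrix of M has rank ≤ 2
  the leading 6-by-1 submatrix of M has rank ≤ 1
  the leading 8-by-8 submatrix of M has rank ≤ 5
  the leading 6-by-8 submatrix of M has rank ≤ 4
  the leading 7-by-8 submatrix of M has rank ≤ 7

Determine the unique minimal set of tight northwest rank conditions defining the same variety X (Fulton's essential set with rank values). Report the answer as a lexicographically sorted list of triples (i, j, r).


Recovering R(i,j) via the rank-extension bound from the 27 conditions:

  row 1: 0 | 0 | 0 | 0 | 0 | 0 | 0 | 0 | 0 | 1 | 1 | 1
  row 2: 0 | 1 | 1 | 1 | 1 | 1 | 1 | 1 | 1 | 2 | 2 | 2
  row 3: 0 | 1 | 1 | 1 | 1 | 2 | 2 | 2 | 2 | 3 | 3 | 3
  row 4: 0 | 1 | 1 | 1 | 1 | 2 | 2 | 2 | 3 | 4 | 4 | 4
  row 5: 0 | 1 | 1 | 1 | 1 | 2 | 2 | 3 | 4 | 5 | 5 | 5
  row 6: 1 | 2 | 2 | 2 | 2 | 3 | 3 | 4 | 5 | 6 | 6 | 6
  row 7: 1 | 2 | 2 | 2 | 2 | 3 | 4 | 5 | 6 | 7 | 7 | 7
  row 8: 1 | 2 | 2 | 2 | 2 | 3 | 4 | 5 | 6 | 7 | 8 | 8
  row 9: 1 | 2 | 2 | 2 | 2 | 3 | 4 | 5 | 6 | 7 | 8 | 9
  row 10: 1 | 2 | 2 | 3 | 3 | 4 | 5 | 6 | 7 | 8 | 9 | 10
  row 11: 1 | 2 | 2 | 3 | 4 | 5 | 6 | 7 | 8 | 9 | 10 | 11
  row 12: 1 | 2 | 3 | 4 | 5 | 6 | 7 | 8 | 9 | 10 | 11 | 12

hence w(1..12) = (10, 2, 6, 9, 8, 1, 7, 11, 12, 4, 5, 3).

D(w) has 36 cells with 7 SE-corners; essential set:

[(1, 9, 0), (4, 8, 2), (5, 1, 0), (5, 5, 1), (5, 7, 2), (9, 5, 2), (11, 3, 2)]


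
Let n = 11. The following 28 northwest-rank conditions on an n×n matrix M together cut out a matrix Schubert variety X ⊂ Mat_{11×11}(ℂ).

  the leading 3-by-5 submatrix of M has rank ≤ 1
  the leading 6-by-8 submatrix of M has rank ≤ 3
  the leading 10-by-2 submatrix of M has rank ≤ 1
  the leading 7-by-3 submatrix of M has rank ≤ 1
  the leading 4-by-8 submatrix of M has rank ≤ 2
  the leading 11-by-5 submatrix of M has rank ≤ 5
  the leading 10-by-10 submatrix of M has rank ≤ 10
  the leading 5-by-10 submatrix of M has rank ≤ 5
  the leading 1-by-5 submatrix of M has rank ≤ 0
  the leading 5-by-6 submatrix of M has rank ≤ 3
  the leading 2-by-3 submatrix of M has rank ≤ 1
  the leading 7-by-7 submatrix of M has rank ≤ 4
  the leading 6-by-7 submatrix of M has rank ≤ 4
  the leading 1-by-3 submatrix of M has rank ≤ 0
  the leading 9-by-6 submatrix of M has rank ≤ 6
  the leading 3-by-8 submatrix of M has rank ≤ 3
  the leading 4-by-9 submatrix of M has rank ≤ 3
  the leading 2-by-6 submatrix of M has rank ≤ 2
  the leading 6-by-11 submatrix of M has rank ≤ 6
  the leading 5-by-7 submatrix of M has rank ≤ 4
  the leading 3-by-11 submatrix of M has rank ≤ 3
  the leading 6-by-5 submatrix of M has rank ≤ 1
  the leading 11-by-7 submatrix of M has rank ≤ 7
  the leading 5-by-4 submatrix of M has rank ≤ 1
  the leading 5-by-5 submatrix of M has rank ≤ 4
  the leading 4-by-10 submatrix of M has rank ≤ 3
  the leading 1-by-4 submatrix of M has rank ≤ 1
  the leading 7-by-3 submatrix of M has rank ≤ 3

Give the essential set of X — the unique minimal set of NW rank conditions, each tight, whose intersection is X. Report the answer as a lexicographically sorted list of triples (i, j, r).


Recovering R(i,j) via the rank-extension bound from the 28 conditions:

  row 1: 0 | 0 | 0 | 0 | 0 | 1 | 1 | 1 | 1 | 1 | 1
  row 2: 1 | 1 | 1 | 1 | 1 | 2 | 2 | 2 | 2 | 2 | 2
  row 3: 1 | 1 | 1 | 1 | 1 | 2 | 2 | 2 | 3 | 3 | 3
  row 4: 1 | 1 | 1 | 1 | 1 | 2 | 2 | 2 | 3 | 3 | 4
  row 5: 1 | 1 | 1 | 1 | 1 | 2 | 3 | 3 | 4 | 4 | 5
  row 6: 1 | 1 | 1 | 1 | 1 | 2 | 3 | 3 | 4 | 5 | 6
  row 7: 1 | 1 | 1 | 2 | 2 | 3 | 4 | 4 | 5 | 6 | 7
  row 8: 1 | 1 | 2 | 3 | 3 | 4 | 5 | 5 | 6 | 7 | 8
  row 9: 1 | 1 | 2 | 3 | 4 | 5 | 6 | 6 | 7 | 8 | 9
  row 10: 1 | 1 | 2 | 3 | 4 | 5 | 6 | 7 | 8 | 9 | 10
  row 11: 1 | 2 | 3 | 4 | 5 | 6 | 7 | 8 | 9 | 10 | 11

reading off 1-entries of Δ²R: w = (6, 1, 9, 11, 7, 10, 4, 3, 5, 8, 2).

7 SE-corners of the 32-cell Rothe diagram give Ess(w):

[(1, 5, 0), (4, 8, 2), (4, 10, 3), (6, 5, 1), (6, 8, 3), (7, 3, 1), (10, 2, 1)]


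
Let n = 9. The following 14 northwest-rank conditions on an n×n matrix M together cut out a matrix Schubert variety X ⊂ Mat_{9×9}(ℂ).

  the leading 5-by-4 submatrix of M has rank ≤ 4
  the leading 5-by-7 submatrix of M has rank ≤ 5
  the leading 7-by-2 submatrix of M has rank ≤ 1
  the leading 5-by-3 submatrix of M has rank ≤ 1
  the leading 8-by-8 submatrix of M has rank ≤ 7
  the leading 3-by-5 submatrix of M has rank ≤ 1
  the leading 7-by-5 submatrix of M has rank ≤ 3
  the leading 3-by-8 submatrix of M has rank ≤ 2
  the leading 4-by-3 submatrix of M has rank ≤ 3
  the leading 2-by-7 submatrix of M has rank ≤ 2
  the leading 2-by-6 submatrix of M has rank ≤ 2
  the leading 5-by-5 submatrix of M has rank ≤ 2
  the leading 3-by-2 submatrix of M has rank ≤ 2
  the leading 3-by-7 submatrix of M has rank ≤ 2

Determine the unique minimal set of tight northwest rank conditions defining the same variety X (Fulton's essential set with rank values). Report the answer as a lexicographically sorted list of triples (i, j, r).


Propagating the 14 rank bounds to every northwest block:

  R[1]: 1 1 1 1 1 1 1 1 1
  R[2]: 1 1 1 1 1 2 2 2 2
  R[3]: 1 1 1 1 1 2 2 2 3
  R[4]: 1 1 1 2 2 3 3 3 4
  R[5]: 1 1 1 2 2 3 4 4 5
  R[6]: 1 1 2 3 3 4 5 5 6
  R[7]: 1 1 2 3 3 4 5 6 7
  R[8]: 1 2 3 4 4 5 6 7 8
  R[9]: 1 2 3 4 5 6 7 8 9

second differences of R give the permutation w = (1, 6, 9, 4, 7, 3, 8, 2, 5).

Rothe diagram D(w) (18 cells), 6 SE-corners (essential conditions):

[(3, 5, 1), (3, 8, 2), (5, 3, 1), (5, 5, 2), (7, 2, 1), (7, 5, 3)]


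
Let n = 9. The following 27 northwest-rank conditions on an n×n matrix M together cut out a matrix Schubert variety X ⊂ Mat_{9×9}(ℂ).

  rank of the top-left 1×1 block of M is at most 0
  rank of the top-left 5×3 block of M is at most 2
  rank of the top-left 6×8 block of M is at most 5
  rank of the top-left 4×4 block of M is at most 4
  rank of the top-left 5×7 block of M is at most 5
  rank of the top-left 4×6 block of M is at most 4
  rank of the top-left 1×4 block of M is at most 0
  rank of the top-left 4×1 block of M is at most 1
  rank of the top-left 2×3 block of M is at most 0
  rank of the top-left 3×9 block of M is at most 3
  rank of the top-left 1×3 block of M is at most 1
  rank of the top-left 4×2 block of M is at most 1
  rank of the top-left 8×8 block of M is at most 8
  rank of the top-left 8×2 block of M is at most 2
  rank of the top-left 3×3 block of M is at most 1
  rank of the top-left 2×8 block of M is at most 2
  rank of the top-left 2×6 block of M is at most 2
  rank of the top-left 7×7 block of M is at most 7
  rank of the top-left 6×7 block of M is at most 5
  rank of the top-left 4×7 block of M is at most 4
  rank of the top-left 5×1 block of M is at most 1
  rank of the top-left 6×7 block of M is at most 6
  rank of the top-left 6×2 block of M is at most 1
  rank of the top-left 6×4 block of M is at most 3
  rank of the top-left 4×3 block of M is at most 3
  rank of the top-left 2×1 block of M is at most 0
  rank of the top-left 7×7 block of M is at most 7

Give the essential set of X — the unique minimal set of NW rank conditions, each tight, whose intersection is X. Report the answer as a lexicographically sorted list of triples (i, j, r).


Rank table r_w(9×9) implied by the 27 constraints:

  0 0 0 0 1 1 1 1 1
  0 0 0 1 2 2 2 2 2
  1 1 1 2 3 3 3 3 3
  1 1 2 3 4 4 4 4 4
  1 1 2 3 4 5 5 5 5
  1 1 2 3 4 5 5 5 6
  1 2 3 4 5 6 6 6 7
  1 2 3 4 5 6 7 7 8
  1 2 3 4 5 6 7 8 9

so w = (5, 4, 1, 3, 6, 9, 2, 7, 8).

Rothe diagram D(w) (12 cells), 4 SE-corners (essential conditions):

[(1, 4, 0), (2, 3, 0), (6, 2, 1), (6, 8, 5)]


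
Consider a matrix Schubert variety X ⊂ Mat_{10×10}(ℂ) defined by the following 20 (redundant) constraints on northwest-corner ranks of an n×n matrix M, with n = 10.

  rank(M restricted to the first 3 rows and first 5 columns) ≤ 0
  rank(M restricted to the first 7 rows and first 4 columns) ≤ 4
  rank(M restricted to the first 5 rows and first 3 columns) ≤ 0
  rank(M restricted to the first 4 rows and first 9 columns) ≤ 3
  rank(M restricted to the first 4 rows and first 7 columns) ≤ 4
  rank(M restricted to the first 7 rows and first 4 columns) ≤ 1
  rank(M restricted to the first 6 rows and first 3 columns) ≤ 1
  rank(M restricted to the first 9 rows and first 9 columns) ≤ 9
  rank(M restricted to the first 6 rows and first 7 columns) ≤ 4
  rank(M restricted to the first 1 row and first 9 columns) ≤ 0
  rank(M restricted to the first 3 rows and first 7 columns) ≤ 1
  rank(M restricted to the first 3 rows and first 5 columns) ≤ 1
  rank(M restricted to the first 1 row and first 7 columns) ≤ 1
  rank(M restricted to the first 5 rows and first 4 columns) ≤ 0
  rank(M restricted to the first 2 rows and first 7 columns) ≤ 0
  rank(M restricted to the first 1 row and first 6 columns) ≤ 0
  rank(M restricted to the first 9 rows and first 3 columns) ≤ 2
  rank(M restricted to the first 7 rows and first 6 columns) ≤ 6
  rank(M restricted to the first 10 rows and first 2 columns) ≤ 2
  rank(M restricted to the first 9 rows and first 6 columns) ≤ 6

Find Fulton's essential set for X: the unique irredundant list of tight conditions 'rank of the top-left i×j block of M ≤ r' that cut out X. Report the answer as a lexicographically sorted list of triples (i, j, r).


Reconstructing r_w from the 20 given conditions:

  i=1: 0  0  0  0  0  0  0  0  0  1
  i=2: 0  0  0  0  0  0  0  1  1  2
  i=3: 0  0  0  0  0  1  1  2  2  3
  i=4: 0  0  0  0  1  2  2  3  3  4
  i=5: 0  0  0  0  1  2  3  4  4  5
  i=6: 1  1  1  1  2  3  4  5  5  6
  i=7: 1  1  1  1  2  3  4  5  6  7
  i=8: 1  2  2  2  3  4  5  6  7  8
  i=9: 1  2  2  3  4  5  6  7  8  9
  i=10: 1  2  3  4  5  6  7  8  9  10

hence w(1..10) = (10, 8, 6, 5, 7, 1, 9, 2, 4, 3).

Fulton essential set (6 of the 33 Rothe cells):

[(1, 9, 0), (2, 7, 0), (3, 5, 0), (5, 4, 0), (7, 4, 1), (9, 3, 2)]


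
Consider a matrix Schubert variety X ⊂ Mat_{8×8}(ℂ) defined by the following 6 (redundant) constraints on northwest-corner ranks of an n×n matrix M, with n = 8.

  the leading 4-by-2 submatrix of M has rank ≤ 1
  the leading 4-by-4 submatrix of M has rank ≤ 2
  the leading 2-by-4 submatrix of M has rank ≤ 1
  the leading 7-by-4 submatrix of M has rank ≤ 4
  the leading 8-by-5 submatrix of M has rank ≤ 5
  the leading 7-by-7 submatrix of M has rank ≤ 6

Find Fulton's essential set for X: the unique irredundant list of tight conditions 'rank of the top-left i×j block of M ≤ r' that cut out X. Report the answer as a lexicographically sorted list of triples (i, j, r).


The tightest implied rank at each (i,j), from the 6 conditions:

  i=1: 1 1 1 1 1 1 1 1
  i=2: 1 1 1 1 2 2 2 2
  i=3: 1 1 2 2 3 3 3 3
  i=4: 1 1 2 2 3 4 4 4
  i=5: 1 2 3 3 4 5 5 5
  i=6: 1 2 3 4 5 6 6 6
  i=7: 1 2 3 4 5 6 6 7
  i=8: 1 2 3 4 5 6 7 8

giving w = (1, 5, 3, 6, 2, 4, 8, 7) via Δ²R.

4 SE-corners of the 7-cell Rothe diagram give Ess(w):

[(2, 4, 1), (4, 2, 1), (4, 4, 2), (7, 7, 6)]


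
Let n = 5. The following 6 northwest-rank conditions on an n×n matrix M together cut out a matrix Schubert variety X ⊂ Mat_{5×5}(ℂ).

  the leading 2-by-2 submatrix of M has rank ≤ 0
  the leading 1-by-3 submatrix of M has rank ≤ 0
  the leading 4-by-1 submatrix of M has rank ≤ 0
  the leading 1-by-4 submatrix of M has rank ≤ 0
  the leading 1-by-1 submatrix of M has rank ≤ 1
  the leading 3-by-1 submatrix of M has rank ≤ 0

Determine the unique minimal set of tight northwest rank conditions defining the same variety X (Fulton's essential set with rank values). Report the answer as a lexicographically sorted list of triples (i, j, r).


Computing R[i][j] = min implied NW-rank bound (n=5, 6 conditions):

  0 | 0 | 0 | 0 | 1
  0 | 0 | 1 | 1 | 2
  0 | 1 | 2 | 2 | 3
  0 | 1 | 2 | 3 | 4
  1 | 2 | 3 | 4 | 5

hence w(1..5) = (5, 3, 2, 4, 1).

D(w) has 8 cells with 3 SE-corners; essential set:

[(1, 4, 0), (2, 2, 0), (4, 1, 0)]
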